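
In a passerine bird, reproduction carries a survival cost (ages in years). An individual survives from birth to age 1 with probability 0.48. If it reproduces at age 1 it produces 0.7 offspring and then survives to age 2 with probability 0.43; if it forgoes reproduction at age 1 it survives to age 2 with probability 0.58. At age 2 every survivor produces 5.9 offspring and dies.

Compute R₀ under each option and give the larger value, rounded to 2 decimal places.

1.64

breed at age 1: R₀ = 0.48 × (0.7 + 0.43 × 5.9) = 0.48 × 3.2370 = 1.5538
delay to age 2: R₀ = 0.48 × (0.58 × 5.9) = 0.48 × 3.4220 = 1.6426
Higher: delay to age 2 (1.6426).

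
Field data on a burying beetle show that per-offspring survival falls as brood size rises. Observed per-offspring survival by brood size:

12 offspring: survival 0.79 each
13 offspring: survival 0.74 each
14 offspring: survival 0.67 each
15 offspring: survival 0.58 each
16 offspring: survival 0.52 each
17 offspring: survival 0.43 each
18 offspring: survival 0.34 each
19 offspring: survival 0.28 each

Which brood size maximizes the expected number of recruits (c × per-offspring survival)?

Expected recruits = c × s(c):
  c=12: 12 × 0.79 = 9.480
  c=13: 13 × 0.74 = 9.620
  c=14: 14 × 0.67 = 9.380
  c=15: 15 × 0.58 = 8.700
  c=16: 16 × 0.52 = 8.320
  c=17: 17 × 0.43 = 7.310
  c=18: 18 × 0.34 = 6.120
  c=19: 19 × 0.28 = 5.320
Maximum at c = 13 (9.620 recruits).

13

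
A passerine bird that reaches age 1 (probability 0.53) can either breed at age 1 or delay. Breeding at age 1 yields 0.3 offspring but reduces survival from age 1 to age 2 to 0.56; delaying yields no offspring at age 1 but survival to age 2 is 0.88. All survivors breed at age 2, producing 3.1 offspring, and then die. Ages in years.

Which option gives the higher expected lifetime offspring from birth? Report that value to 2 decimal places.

breed at age 1: R₀ = 0.53 × (0.3 + 0.56 × 3.1) = 0.53 × 2.0360 = 1.0791
delay to age 2: R₀ = 0.53 × (0.88 × 3.1) = 0.53 × 2.7280 = 1.4458
Higher: delay to age 2 (1.4458).

1.45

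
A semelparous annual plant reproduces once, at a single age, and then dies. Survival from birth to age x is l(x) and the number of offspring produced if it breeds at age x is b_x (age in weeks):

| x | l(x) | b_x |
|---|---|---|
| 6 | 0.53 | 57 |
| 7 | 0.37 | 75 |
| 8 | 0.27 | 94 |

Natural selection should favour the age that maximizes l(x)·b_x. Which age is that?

6

Expected offspring if breeding at age x = l(x) × b_x:
  age 6: 0.53 × 57 = 30.210
  age 7: 0.37 × 75 = 27.750
  age 8: 0.27 × 94 = 25.380
Maximum at age 6 (30.210).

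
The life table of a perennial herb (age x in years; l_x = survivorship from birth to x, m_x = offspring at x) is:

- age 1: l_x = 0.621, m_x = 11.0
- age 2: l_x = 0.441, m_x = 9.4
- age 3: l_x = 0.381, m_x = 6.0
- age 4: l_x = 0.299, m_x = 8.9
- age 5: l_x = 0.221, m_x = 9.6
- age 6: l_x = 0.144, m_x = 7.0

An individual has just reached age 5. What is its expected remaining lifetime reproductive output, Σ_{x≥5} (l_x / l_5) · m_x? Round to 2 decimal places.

14.16

l_5 = 0.221. Conditional survival from age 5 to x is l_x / l_5.
  x=5: (0.221/0.221) × 9.6 = 9.6000
  x=6: (0.144/0.221) × 7.0 = 4.5611
Sum = 9.6000 + 4.5611 = 14.1611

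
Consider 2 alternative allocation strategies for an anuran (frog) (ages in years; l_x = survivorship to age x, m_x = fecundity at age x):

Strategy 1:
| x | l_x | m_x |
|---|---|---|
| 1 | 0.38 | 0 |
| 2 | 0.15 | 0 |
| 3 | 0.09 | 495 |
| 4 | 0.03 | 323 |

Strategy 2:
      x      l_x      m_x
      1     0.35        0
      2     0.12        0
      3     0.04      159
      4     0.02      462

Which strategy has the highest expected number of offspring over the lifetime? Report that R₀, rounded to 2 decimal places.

54.24

Strategy 1: R₀ = 0.38×0 + 0.15×0 + 0.09×495 + 0.03×323 = 54.2400
Strategy 2: R₀ = 0.35×0 + 0.12×0 + 0.04×159 + 0.02×462 = 15.6000
Highest R₀: strategy 1 with 54.2400.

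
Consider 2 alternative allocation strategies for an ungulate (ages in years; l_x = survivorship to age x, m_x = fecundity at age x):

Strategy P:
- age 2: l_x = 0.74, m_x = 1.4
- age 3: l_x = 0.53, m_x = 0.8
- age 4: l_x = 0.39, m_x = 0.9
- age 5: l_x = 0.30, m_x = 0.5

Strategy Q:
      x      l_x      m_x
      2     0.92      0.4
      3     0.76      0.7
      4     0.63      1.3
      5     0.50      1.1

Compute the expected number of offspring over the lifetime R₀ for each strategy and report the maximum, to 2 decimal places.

Strategy P: R₀ = 0.74×1.4 + 0.53×0.8 + 0.39×0.9 + 0.30×0.5 = 1.9610
Strategy Q: R₀ = 0.92×0.4 + 0.76×0.7 + 0.63×1.3 + 0.50×1.1 = 2.2690
Highest R₀: strategy Q with 2.2690.

2.27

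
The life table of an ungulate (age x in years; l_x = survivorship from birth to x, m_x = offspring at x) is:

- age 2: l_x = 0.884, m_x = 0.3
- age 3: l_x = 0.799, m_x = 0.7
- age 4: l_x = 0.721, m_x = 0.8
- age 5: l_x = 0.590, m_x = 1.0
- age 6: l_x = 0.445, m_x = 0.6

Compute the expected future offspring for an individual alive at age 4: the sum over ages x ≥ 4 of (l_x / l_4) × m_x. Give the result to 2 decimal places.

1.99

l_4 = 0.721. Conditional survival from age 4 to x is l_x / l_4.
  x=4: (0.721/0.721) × 0.8 = 0.8000
  x=5: (0.590/0.721) × 1.0 = 0.8183
  x=6: (0.445/0.721) × 0.6 = 0.3703
Sum = 0.8000 + 0.8183 + 0.3703 = 1.9886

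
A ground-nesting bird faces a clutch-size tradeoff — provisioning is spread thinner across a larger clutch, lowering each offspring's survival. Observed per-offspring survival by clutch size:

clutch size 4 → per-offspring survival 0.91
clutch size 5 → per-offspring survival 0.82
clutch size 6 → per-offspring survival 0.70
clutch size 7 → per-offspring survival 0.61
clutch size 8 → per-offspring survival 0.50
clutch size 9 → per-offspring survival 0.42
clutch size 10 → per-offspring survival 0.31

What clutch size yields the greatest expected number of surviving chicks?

7

Expected surviving chicks = c × s(c):
  c=4: 4 × 0.91 = 3.640
  c=5: 5 × 0.82 = 4.100
  c=6: 6 × 0.70 = 4.200
  c=7: 7 × 0.61 = 4.270
  c=8: 8 × 0.50 = 4.000
  c=9: 9 × 0.42 = 3.780
  c=10: 10 × 0.31 = 3.100
Maximum at c = 7 (4.270 surviving chicks).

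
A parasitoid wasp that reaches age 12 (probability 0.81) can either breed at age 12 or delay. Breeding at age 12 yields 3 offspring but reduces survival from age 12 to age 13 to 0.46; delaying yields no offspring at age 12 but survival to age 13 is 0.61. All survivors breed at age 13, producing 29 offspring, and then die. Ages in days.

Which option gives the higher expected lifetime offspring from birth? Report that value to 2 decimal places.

14.33

breed at age 12: R₀ = 0.81 × (3 + 0.46 × 29) = 0.81 × 16.3400 = 13.2354
delay to age 13: R₀ = 0.81 × (0.61 × 29) = 0.81 × 17.6900 = 14.3289
Higher: delay to age 13 (14.3289).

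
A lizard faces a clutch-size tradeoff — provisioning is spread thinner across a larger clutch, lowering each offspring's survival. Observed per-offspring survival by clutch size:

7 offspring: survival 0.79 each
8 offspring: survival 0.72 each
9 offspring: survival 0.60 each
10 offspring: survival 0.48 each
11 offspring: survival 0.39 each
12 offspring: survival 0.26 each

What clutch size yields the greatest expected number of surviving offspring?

8

Expected surviving offspring = c × s(c):
  c=7: 7 × 0.79 = 5.530
  c=8: 8 × 0.72 = 5.760
  c=9: 9 × 0.60 = 5.400
  c=10: 10 × 0.48 = 4.800
  c=11: 11 × 0.39 = 4.290
  c=12: 12 × 0.26 = 3.120
Maximum at c = 8 (5.760 surviving offspring).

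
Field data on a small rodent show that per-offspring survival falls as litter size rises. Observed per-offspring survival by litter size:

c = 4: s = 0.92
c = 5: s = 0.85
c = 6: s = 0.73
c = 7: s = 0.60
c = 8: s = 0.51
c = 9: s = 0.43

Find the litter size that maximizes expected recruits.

Expected recruits = c × s(c):
  c=4: 4 × 0.92 = 3.680
  c=5: 5 × 0.85 = 4.250
  c=6: 6 × 0.73 = 4.380
  c=7: 7 × 0.60 = 4.200
  c=8: 8 × 0.51 = 4.080
  c=9: 9 × 0.43 = 3.870
Maximum at c = 6 (4.380 recruits).

6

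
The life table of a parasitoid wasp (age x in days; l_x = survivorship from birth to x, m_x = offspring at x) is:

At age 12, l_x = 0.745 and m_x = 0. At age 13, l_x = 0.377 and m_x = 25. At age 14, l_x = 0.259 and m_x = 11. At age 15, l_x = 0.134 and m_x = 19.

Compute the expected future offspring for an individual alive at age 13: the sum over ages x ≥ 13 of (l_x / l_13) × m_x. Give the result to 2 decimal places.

l_13 = 0.377. Conditional survival from age 13 to x is l_x / l_13.
  x=13: (0.377/0.377) × 25 = 25.0000
  x=14: (0.259/0.377) × 11 = 7.5570
  x=15: (0.134/0.377) × 19 = 6.7533
Sum = 25.0000 + 7.5570 + 6.7533 = 39.3103

39.31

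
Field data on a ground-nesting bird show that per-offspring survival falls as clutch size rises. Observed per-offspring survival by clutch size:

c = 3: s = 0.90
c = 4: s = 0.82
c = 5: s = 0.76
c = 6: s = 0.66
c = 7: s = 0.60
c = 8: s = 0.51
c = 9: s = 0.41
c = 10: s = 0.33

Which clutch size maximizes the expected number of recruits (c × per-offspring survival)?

7

Expected recruits = c × s(c):
  c=3: 3 × 0.90 = 2.700
  c=4: 4 × 0.82 = 3.280
  c=5: 5 × 0.76 = 3.800
  c=6: 6 × 0.66 = 3.960
  c=7: 7 × 0.60 = 4.200
  c=8: 8 × 0.51 = 4.080
  c=9: 9 × 0.41 = 3.690
  c=10: 10 × 0.33 = 3.300
Maximum at c = 7 (4.200 recruits).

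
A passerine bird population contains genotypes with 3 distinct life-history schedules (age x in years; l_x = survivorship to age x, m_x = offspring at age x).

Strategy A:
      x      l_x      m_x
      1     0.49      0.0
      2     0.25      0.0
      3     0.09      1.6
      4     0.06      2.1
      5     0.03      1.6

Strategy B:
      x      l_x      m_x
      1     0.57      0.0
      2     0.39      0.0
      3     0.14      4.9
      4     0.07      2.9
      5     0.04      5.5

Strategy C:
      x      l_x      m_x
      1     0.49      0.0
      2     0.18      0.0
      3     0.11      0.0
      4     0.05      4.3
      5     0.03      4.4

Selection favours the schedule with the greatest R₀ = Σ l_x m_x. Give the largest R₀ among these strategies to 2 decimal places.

Strategy A: R₀ = 0.49×0.0 + 0.25×0.0 + 0.09×1.6 + 0.06×2.1 + 0.03×1.6 = 0.3180
Strategy B: R₀ = 0.57×0.0 + 0.39×0.0 + 0.14×4.9 + 0.07×2.9 + 0.04×5.5 = 1.1090
Strategy C: R₀ = 0.49×0.0 + 0.18×0.0 + 0.11×0.0 + 0.05×4.3 + 0.03×4.4 = 0.3470
Highest R₀: strategy B with 1.1090.

1.11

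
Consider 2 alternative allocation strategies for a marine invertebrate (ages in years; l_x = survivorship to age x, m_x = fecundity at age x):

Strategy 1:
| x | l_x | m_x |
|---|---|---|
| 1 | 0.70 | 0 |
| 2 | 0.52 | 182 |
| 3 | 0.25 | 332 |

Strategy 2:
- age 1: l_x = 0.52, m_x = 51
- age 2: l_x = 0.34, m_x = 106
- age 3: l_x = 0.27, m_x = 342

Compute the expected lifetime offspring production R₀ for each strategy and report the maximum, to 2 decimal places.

Strategy 1: R₀ = 0.70×0 + 0.52×182 + 0.25×332 = 177.6400
Strategy 2: R₀ = 0.52×51 + 0.34×106 + 0.27×342 = 154.9000
Highest R₀: strategy 1 with 177.6400.

177.64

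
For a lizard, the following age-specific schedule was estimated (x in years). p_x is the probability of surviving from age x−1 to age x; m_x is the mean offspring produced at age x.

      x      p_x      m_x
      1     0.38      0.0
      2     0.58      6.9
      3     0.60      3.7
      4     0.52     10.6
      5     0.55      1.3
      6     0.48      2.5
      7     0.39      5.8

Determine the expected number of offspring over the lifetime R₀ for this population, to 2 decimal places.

2.87

Survivorship from birth: l_x = p_1·p_2·…·p_x.
  l_1 = 0.38000
  l_2 = 0.22040
  l_3 = 0.13224
  l_4 = 0.06876
  l_5 = 0.03782
  l_6 = 0.01815
  l_7 = 0.00708
R₀ = Σ l_x m_x:
  age 1: 0.38000 × 0.0 = 0.0000
  age 2: 0.22040 × 6.9 = 1.5208
  age 3: 0.13224 × 3.7 = 0.4893
  age 4: 0.06876 × 10.6 = 0.7289
  age 5: 0.03782 × 1.3 = 0.0492
  age 6: 0.01815 × 2.5 = 0.0454
  age 7: 0.00708 × 5.8 = 0.0411
R₀ = 0.0000 + 1.5208 + 0.4893 + 0.7289 + 0.0492 + 0.0454 + 0.0411 = 2.8745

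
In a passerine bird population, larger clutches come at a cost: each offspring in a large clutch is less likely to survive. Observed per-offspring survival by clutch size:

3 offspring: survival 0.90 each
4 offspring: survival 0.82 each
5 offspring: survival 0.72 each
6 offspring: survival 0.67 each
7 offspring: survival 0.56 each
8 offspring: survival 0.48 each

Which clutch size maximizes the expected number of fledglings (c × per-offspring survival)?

Expected fledglings = c × s(c):
  c=3: 3 × 0.90 = 2.700
  c=4: 4 × 0.82 = 3.280
  c=5: 5 × 0.72 = 3.600
  c=6: 6 × 0.67 = 4.020
  c=7: 7 × 0.56 = 3.920
  c=8: 8 × 0.48 = 3.840
Maximum at c = 6 (4.020 fledglings).

6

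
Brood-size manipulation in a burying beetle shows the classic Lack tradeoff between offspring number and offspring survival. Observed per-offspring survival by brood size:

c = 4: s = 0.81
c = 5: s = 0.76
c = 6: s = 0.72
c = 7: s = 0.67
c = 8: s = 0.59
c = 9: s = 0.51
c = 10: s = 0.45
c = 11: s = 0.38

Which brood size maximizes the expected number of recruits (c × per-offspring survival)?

8

Expected recruits = c × s(c):
  c=4: 4 × 0.81 = 3.240
  c=5: 5 × 0.76 = 3.800
  c=6: 6 × 0.72 = 4.320
  c=7: 7 × 0.67 = 4.690
  c=8: 8 × 0.59 = 4.720
  c=9: 9 × 0.51 = 4.590
  c=10: 10 × 0.45 = 4.500
  c=11: 11 × 0.38 = 4.180
Maximum at c = 8 (4.720 recruits).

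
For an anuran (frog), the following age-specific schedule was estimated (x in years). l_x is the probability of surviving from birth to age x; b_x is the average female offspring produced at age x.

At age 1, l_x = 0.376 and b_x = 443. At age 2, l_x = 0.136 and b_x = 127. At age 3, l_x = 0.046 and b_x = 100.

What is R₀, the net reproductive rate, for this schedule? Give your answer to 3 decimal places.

188.440

R₀ = Σ l_x b_x:
  age 1: 0.376 × 443 = 166.5680
  age 2: 0.136 × 127 = 17.2720
  age 3: 0.046 × 100 = 4.6000
R₀ = 166.5680 + 17.2720 + 4.6000 = 188.4400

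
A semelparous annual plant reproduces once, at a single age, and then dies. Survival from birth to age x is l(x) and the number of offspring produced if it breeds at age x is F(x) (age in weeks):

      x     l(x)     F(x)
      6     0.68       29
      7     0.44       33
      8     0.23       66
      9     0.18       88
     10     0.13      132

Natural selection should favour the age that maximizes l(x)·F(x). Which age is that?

6

Expected offspring if breeding at age x = l(x) × F(x):
  age 6: 0.68 × 29 = 19.720
  age 7: 0.44 × 33 = 14.520
  age 8: 0.23 × 66 = 15.180
  age 9: 0.18 × 88 = 15.840
  age 10: 0.13 × 132 = 17.160
Maximum at age 6 (19.720).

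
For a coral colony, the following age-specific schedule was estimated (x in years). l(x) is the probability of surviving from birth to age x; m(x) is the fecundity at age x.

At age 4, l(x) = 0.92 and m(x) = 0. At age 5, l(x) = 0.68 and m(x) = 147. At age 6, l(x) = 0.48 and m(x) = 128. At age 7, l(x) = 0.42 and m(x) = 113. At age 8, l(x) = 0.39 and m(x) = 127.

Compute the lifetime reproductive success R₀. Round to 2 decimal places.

258.39

R₀ = Σ l(x) m(x):
  age 4: 0.92 × 0 = 0.0000
  age 5: 0.68 × 147 = 99.9600
  age 6: 0.48 × 128 = 61.4400
  age 7: 0.42 × 113 = 47.4600
  age 8: 0.39 × 127 = 49.5300
R₀ = 0.0000 + 99.9600 + 61.4400 + 47.4600 + 49.5300 = 258.3900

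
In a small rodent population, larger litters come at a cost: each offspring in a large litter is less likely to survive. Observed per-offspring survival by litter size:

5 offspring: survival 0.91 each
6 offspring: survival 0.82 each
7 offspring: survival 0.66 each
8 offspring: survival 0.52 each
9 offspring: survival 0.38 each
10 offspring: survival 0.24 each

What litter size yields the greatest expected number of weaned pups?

6

Expected weaned pups = c × s(c):
  c=5: 5 × 0.91 = 4.550
  c=6: 6 × 0.82 = 4.920
  c=7: 7 × 0.66 = 4.620
  c=8: 8 × 0.52 = 4.160
  c=9: 9 × 0.38 = 3.420
  c=10: 10 × 0.24 = 2.400
Maximum at c = 6 (4.920 weaned pups).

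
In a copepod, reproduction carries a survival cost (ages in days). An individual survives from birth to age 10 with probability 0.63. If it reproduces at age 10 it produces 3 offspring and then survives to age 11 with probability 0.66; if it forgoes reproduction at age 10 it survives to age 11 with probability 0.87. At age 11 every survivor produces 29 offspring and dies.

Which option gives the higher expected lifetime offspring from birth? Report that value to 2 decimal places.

15.89

breed at age 10: R₀ = 0.63 × (3 + 0.66 × 29) = 0.63 × 22.1400 = 13.9482
delay to age 11: R₀ = 0.63 × (0.87 × 29) = 0.63 × 25.2300 = 15.8949
Higher: delay to age 11 (15.8949).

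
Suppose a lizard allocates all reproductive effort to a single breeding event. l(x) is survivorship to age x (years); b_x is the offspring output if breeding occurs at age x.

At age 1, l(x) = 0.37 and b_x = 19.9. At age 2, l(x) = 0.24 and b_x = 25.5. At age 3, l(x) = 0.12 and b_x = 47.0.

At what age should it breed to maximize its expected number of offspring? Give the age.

Expected offspring if breeding at age x = l(x) × b_x:
  age 1: 0.37 × 19.9 = 7.363
  age 2: 0.24 × 25.5 = 6.120
  age 3: 0.12 × 47.0 = 5.640
Maximum at age 1 (7.363).

1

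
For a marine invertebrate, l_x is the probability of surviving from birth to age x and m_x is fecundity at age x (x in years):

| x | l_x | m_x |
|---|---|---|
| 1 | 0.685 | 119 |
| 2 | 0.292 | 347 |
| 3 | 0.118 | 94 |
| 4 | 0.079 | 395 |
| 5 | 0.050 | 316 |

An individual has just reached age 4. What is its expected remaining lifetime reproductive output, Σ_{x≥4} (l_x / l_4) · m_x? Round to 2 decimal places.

595.00

l_4 = 0.079. Conditional survival from age 4 to x is l_x / l_4.
  x=4: (0.079/0.079) × 395 = 395.0000
  x=5: (0.050/0.079) × 316 = 200.0000
Sum = 395.0000 + 200.0000 = 595.0000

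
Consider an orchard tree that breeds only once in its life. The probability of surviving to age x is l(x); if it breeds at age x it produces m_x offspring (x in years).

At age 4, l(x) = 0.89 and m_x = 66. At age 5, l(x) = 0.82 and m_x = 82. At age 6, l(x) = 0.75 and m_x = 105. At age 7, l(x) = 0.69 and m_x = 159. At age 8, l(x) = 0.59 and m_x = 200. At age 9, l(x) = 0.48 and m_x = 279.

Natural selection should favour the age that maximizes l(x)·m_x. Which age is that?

9

Expected offspring if breeding at age x = l(x) × m_x:
  age 4: 0.89 × 66 = 58.740
  age 5: 0.82 × 82 = 67.240
  age 6: 0.75 × 105 = 78.750
  age 7: 0.69 × 159 = 109.710
  age 8: 0.59 × 200 = 118.000
  age 9: 0.48 × 279 = 133.920
Maximum at age 9 (133.920).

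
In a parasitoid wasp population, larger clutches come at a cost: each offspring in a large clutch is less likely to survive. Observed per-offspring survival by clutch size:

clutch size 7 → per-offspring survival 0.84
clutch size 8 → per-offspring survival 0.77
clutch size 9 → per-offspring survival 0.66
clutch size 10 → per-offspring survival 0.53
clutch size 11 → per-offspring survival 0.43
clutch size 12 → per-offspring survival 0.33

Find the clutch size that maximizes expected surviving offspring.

8

Expected surviving offspring = c × s(c):
  c=7: 7 × 0.84 = 5.880
  c=8: 8 × 0.77 = 6.160
  c=9: 9 × 0.66 = 5.940
  c=10: 10 × 0.53 = 5.300
  c=11: 11 × 0.43 = 4.730
  c=12: 12 × 0.33 = 3.960
Maximum at c = 8 (6.160 surviving offspring).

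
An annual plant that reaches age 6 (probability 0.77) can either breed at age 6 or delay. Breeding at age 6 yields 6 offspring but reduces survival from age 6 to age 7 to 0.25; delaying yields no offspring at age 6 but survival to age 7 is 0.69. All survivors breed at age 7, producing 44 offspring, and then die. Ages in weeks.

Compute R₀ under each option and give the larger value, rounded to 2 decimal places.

23.38

breed at age 6: R₀ = 0.77 × (6 + 0.25 × 44) = 0.77 × 17.0000 = 13.0900
delay to age 7: R₀ = 0.77 × (0.69 × 44) = 0.77 × 30.3600 = 23.3772
Higher: delay to age 7 (23.3772).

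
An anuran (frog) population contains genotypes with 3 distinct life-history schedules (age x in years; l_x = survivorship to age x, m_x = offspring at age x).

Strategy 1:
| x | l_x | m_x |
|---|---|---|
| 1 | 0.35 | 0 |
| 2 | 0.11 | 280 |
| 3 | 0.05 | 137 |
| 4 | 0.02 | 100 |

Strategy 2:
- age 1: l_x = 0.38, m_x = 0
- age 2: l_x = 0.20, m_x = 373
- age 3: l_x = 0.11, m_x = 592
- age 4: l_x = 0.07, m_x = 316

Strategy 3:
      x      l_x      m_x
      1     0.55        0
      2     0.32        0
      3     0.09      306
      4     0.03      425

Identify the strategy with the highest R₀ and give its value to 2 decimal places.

161.84

Strategy 1: R₀ = 0.35×0 + 0.11×280 + 0.05×137 + 0.02×100 = 39.6500
Strategy 2: R₀ = 0.38×0 + 0.20×373 + 0.11×592 + 0.07×316 = 161.8400
Strategy 3: R₀ = 0.55×0 + 0.32×0 + 0.09×306 + 0.03×425 = 40.2900
Highest R₀: strategy 2 with 161.8400.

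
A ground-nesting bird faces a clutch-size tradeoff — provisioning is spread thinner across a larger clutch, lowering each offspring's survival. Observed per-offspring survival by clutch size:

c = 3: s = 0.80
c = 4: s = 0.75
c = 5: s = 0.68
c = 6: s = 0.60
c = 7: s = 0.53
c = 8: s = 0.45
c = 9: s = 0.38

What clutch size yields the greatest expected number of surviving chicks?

Expected surviving chicks = c × s(c):
  c=3: 3 × 0.80 = 2.400
  c=4: 4 × 0.75 = 3.000
  c=5: 5 × 0.68 = 3.400
  c=6: 6 × 0.60 = 3.600
  c=7: 7 × 0.53 = 3.710
  c=8: 8 × 0.45 = 3.600
  c=9: 9 × 0.38 = 3.420
Maximum at c = 7 (3.710 surviving chicks).

7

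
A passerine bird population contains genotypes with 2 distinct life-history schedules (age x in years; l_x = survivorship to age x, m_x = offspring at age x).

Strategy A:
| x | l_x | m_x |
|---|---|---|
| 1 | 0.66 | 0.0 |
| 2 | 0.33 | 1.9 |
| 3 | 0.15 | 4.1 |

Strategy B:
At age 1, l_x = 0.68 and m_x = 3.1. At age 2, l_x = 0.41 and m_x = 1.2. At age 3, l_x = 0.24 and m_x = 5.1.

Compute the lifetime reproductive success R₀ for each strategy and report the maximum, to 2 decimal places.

3.82

Strategy A: R₀ = 0.66×0.0 + 0.33×1.9 + 0.15×4.1 = 1.2420
Strategy B: R₀ = 0.68×3.1 + 0.41×1.2 + 0.24×5.1 = 3.8240
Highest R₀: strategy B with 3.8240.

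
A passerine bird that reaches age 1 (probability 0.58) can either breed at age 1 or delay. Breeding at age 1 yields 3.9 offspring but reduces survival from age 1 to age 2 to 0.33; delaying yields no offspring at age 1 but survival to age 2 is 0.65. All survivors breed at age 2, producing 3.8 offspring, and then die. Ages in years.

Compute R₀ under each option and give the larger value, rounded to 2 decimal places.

2.99

breed at age 1: R₀ = 0.58 × (3.9 + 0.33 × 3.8) = 0.58 × 5.1540 = 2.9893
delay to age 2: R₀ = 0.58 × (0.65 × 3.8) = 0.58 × 2.4700 = 1.4326
Higher: breed at age 1 (2.9893).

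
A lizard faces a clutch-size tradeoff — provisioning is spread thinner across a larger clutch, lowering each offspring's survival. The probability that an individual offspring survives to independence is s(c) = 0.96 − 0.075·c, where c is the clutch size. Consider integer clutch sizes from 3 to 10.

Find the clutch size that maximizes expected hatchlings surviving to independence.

Expected hatchlings surviving to independence = c × s(c):
  c=3: 3 × 0.735 = 2.205
  c=4: 4 × 0.660 = 2.640
  c=5: 5 × 0.585 = 2.925
  c=6: 6 × 0.510 = 3.060
  c=7: 7 × 0.435 = 3.045
  c=8: 8 × 0.360 = 2.880
  c=9: 9 × 0.285 = 2.565
  c=10: 10 × 0.210 = 2.100
Maximum at c = 6 (3.060 hatchlings surviving to independence).

6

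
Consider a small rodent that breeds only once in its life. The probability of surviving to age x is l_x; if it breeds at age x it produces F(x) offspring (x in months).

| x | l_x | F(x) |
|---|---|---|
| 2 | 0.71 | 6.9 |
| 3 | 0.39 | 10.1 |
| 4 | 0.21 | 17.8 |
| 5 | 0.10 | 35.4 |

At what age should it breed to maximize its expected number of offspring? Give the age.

2

Expected offspring if breeding at age x = l_x × F(x):
  age 2: 0.71 × 6.9 = 4.899
  age 3: 0.39 × 10.1 = 3.939
  age 4: 0.21 × 17.8 = 3.738
  age 5: 0.10 × 35.4 = 3.540
Maximum at age 2 (4.899).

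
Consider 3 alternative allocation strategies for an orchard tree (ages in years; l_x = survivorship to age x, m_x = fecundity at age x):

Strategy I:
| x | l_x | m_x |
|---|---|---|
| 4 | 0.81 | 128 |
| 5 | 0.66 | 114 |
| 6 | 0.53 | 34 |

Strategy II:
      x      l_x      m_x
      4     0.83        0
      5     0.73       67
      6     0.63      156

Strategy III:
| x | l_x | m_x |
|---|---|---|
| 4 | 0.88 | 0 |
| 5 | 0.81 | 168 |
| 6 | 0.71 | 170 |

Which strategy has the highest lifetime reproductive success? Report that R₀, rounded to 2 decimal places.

Strategy I: R₀ = 0.81×128 + 0.66×114 + 0.53×34 = 196.9400
Strategy II: R₀ = 0.83×0 + 0.73×67 + 0.63×156 = 147.1900
Strategy III: R₀ = 0.88×0 + 0.81×168 + 0.71×170 = 256.7800
Highest R₀: strategy III with 256.7800.

256.78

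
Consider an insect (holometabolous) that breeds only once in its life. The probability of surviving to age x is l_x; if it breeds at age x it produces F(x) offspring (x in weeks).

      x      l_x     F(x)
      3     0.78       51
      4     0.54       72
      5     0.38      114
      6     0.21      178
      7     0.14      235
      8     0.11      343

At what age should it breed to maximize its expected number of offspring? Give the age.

5

Expected offspring if breeding at age x = l_x × F(x):
  age 3: 0.78 × 51 = 39.780
  age 4: 0.54 × 72 = 38.880
  age 5: 0.38 × 114 = 43.320
  age 6: 0.21 × 178 = 37.380
  age 7: 0.14 × 235 = 32.900
  age 8: 0.11 × 343 = 37.730
Maximum at age 5 (43.320).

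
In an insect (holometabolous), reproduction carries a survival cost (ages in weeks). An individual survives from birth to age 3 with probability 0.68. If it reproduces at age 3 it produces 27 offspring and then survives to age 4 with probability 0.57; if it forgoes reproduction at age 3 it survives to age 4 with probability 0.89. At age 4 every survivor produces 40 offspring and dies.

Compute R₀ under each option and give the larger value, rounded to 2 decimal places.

breed at age 3: R₀ = 0.68 × (27 + 0.57 × 40) = 0.68 × 49.8000 = 33.8640
delay to age 4: R₀ = 0.68 × (0.89 × 40) = 0.68 × 35.6000 = 24.2080
Higher: breed at age 3 (33.8640).

33.86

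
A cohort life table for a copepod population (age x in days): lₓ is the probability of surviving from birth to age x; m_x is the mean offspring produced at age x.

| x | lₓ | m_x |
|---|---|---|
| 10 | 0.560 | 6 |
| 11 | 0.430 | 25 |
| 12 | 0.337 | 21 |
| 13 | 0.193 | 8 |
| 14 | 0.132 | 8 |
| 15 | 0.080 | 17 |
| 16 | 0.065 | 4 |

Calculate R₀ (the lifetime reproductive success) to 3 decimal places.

25.407

R₀ = Σ lₓ m_x:
  age 10: 0.560 × 6 = 3.3600
  age 11: 0.430 × 25 = 10.7500
  age 12: 0.337 × 21 = 7.0770
  age 13: 0.193 × 8 = 1.5440
  age 14: 0.132 × 8 = 1.0560
  age 15: 0.080 × 17 = 1.3600
  age 16: 0.065 × 4 = 0.2600
R₀ = 3.3600 + 10.7500 + 7.0770 + 1.5440 + 1.0560 + 1.3600 + 0.2600 = 25.4070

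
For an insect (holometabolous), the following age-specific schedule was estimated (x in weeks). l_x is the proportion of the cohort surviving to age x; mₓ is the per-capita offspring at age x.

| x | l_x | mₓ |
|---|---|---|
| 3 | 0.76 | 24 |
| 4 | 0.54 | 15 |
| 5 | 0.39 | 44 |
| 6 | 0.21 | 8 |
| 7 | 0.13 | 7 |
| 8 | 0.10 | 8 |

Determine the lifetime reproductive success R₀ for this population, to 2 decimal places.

R₀ = Σ l_x mₓ:
  age 3: 0.76 × 24 = 18.2400
  age 4: 0.54 × 15 = 8.1000
  age 5: 0.39 × 44 = 17.1600
  age 6: 0.21 × 8 = 1.6800
  age 7: 0.13 × 7 = 0.9100
  age 8: 0.10 × 8 = 0.8000
R₀ = 18.2400 + 8.1000 + 17.1600 + 1.6800 + 0.9100 + 0.8000 = 46.8900

46.89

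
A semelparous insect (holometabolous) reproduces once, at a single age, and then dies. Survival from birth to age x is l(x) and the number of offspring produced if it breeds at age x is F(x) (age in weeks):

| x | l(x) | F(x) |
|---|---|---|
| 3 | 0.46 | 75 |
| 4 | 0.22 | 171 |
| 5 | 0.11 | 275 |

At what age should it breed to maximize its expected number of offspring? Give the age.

Expected offspring if breeding at age x = l(x) × F(x):
  age 3: 0.46 × 75 = 34.500
  age 4: 0.22 × 171 = 37.620
  age 5: 0.11 × 275 = 30.250
Maximum at age 4 (37.620).

4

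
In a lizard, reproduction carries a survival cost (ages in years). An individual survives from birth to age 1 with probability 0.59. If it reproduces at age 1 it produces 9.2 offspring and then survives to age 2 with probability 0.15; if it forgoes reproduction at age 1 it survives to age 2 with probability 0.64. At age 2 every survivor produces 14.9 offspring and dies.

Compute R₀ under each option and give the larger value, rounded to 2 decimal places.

breed at age 1: R₀ = 0.59 × (9.2 + 0.15 × 14.9) = 0.59 × 11.4350 = 6.7466
delay to age 2: R₀ = 0.59 × (0.64 × 14.9) = 0.59 × 9.5360 = 5.6262
Higher: breed at age 1 (6.7466).

6.75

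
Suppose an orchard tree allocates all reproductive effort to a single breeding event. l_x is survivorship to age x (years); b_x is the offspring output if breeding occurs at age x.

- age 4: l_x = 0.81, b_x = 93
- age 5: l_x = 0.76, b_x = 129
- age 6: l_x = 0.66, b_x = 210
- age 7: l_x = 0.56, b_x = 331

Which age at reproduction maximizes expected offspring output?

Expected offspring if breeding at age x = l_x × b_x:
  age 4: 0.81 × 93 = 75.330
  age 5: 0.76 × 129 = 98.040
  age 6: 0.66 × 210 = 138.600
  age 7: 0.56 × 331 = 185.360
Maximum at age 7 (185.360).

7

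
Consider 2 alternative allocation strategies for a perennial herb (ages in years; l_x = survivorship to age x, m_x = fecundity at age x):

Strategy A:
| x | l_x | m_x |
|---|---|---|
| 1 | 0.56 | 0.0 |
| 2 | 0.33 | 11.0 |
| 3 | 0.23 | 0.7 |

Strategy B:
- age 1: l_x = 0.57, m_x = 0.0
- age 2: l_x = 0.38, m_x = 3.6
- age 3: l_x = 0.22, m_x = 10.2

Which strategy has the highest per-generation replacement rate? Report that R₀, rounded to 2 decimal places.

3.79

Strategy A: R₀ = 0.56×0.0 + 0.33×11.0 + 0.23×0.7 = 3.7910
Strategy B: R₀ = 0.57×0.0 + 0.38×3.6 + 0.22×10.2 = 3.6120
Highest R₀: strategy A with 3.7910.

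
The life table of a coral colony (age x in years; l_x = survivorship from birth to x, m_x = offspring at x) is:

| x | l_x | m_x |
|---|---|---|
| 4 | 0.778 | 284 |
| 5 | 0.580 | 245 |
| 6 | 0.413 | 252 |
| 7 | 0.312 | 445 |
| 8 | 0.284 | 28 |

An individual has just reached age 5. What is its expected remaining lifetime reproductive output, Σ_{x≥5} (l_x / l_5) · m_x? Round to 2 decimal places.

677.53

l_5 = 0.580. Conditional survival from age 5 to x is l_x / l_5.
  x=5: (0.580/0.580) × 245 = 245.0000
  x=6: (0.413/0.580) × 252 = 179.4414
  x=7: (0.312/0.580) × 445 = 239.3793
  x=8: (0.284/0.580) × 28 = 13.7103
Sum = 245.0000 + 179.4414 + 239.3793 + 13.7103 = 677.5310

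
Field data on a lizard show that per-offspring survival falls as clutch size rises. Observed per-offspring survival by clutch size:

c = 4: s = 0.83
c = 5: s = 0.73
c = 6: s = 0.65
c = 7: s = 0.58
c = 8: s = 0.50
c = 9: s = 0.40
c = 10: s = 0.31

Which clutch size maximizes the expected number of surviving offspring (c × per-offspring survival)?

7

Expected surviving offspring = c × s(c):
  c=4: 4 × 0.83 = 3.320
  c=5: 5 × 0.73 = 3.650
  c=6: 6 × 0.65 = 3.900
  c=7: 7 × 0.58 = 4.060
  c=8: 8 × 0.50 = 4.000
  c=9: 9 × 0.40 = 3.600
  c=10: 10 × 0.31 = 3.100
Maximum at c = 7 (4.060 surviving offspring).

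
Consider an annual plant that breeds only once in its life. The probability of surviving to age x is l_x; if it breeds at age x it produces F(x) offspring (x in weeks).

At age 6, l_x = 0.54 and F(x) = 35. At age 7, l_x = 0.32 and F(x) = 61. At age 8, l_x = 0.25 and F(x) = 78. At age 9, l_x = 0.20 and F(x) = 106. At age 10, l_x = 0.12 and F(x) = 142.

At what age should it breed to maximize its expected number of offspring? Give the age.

Expected offspring if breeding at age x = l_x × F(x):
  age 6: 0.54 × 35 = 18.900
  age 7: 0.32 × 61 = 19.520
  age 8: 0.25 × 78 = 19.500
  age 9: 0.20 × 106 = 21.200
  age 10: 0.12 × 142 = 17.040
Maximum at age 9 (21.200).

9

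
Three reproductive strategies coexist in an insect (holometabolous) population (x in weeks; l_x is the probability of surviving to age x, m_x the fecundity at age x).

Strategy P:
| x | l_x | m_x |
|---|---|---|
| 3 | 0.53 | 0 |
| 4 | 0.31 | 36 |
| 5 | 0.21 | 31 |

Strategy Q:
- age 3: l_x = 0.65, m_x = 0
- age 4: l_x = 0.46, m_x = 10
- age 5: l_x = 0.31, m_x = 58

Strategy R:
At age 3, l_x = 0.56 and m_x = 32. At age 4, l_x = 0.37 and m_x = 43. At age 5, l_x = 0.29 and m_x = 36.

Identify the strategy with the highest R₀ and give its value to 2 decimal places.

44.27

Strategy P: R₀ = 0.53×0 + 0.31×36 + 0.21×31 = 17.6700
Strategy Q: R₀ = 0.65×0 + 0.46×10 + 0.31×58 = 22.5800
Strategy R: R₀ = 0.56×32 + 0.37×43 + 0.29×36 = 44.2700
Highest R₀: strategy R with 44.2700.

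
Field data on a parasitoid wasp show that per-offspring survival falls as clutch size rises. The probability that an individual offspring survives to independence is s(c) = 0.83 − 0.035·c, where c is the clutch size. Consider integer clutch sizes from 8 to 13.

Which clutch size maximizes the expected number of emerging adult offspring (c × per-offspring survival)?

12

Expected emerging adult offspring = c × s(c):
  c=8: 8 × 0.550 = 4.400
  c=9: 9 × 0.515 = 4.635
  c=10: 10 × 0.480 = 4.800
  c=11: 11 × 0.445 = 4.895
  c=12: 12 × 0.410 = 4.920
  c=13: 13 × 0.375 = 4.875
Maximum at c = 12 (4.920 emerging adult offspring).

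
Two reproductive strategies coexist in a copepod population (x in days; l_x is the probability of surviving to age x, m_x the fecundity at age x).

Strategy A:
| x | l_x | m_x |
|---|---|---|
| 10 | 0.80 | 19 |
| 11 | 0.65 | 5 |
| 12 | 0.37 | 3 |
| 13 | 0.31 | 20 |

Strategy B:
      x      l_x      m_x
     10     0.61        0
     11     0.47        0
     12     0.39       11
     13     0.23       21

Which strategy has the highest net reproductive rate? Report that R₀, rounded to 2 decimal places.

25.76

Strategy A: R₀ = 0.80×19 + 0.65×5 + 0.37×3 + 0.31×20 = 25.7600
Strategy B: R₀ = 0.61×0 + 0.47×0 + 0.39×11 + 0.23×21 = 9.1200
Highest R₀: strategy A with 25.7600.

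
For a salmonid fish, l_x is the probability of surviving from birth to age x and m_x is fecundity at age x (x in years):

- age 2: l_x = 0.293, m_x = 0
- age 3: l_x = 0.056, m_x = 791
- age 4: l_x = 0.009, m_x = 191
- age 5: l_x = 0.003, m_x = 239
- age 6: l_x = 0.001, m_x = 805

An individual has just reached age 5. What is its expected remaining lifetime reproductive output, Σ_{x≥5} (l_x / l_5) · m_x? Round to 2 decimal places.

507.33

l_5 = 0.003. Conditional survival from age 5 to x is l_x / l_5.
  x=5: (0.003/0.003) × 239 = 239.0000
  x=6: (0.001/0.003) × 805 = 268.3333
Sum = 239.0000 + 268.3333 = 507.3333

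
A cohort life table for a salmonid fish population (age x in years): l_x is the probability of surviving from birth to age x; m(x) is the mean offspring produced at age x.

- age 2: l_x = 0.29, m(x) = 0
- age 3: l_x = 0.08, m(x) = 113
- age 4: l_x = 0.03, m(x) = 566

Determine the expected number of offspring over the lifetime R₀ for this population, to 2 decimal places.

R₀ = Σ l_x m(x):
  age 2: 0.29 × 0 = 0.0000
  age 3: 0.08 × 113 = 9.0400
  age 4: 0.03 × 566 = 16.9800
R₀ = 0.0000 + 9.0400 + 16.9800 = 26.0200

26.02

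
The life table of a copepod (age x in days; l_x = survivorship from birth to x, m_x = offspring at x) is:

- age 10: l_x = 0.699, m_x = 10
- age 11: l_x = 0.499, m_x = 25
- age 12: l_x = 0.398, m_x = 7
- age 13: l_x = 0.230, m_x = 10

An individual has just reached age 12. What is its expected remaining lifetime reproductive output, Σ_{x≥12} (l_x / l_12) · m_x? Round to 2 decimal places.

12.78

l_12 = 0.398. Conditional survival from age 12 to x is l_x / l_12.
  x=12: (0.398/0.398) × 7 = 7.0000
  x=13: (0.230/0.398) × 10 = 5.7789
Sum = 7.0000 + 5.7789 = 12.7789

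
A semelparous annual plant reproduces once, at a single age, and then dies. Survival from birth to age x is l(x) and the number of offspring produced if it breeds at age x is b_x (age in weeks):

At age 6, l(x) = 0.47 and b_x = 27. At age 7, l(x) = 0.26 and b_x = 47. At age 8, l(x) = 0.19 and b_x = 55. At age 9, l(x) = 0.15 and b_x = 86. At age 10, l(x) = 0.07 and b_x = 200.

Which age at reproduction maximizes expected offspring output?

Expected offspring if breeding at age x = l(x) × b_x:
  age 6: 0.47 × 27 = 12.690
  age 7: 0.26 × 47 = 12.220
  age 8: 0.19 × 55 = 10.450
  age 9: 0.15 × 86 = 12.900
  age 10: 0.07 × 200 = 14.000
Maximum at age 10 (14.000).

10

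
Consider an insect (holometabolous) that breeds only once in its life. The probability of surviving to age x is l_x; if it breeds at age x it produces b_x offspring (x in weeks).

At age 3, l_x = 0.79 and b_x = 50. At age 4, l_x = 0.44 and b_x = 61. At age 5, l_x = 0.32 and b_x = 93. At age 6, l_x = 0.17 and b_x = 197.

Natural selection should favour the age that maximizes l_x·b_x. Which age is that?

Expected offspring if breeding at age x = l_x × b_x:
  age 3: 0.79 × 50 = 39.500
  age 4: 0.44 × 61 = 26.840
  age 5: 0.32 × 93 = 29.760
  age 6: 0.17 × 197 = 33.490
Maximum at age 3 (39.500).

3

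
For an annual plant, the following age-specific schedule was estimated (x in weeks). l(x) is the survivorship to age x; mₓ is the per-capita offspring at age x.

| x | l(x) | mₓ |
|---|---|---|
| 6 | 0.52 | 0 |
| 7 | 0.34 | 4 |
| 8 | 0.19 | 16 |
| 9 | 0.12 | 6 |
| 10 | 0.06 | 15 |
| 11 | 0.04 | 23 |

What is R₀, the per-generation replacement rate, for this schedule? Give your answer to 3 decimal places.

6.940

R₀ = Σ l(x) mₓ:
  age 6: 0.52 × 0 = 0.0000
  age 7: 0.34 × 4 = 1.3600
  age 8: 0.19 × 16 = 3.0400
  age 9: 0.12 × 6 = 0.7200
  age 10: 0.06 × 15 = 0.9000
  age 11: 0.04 × 23 = 0.9200
R₀ = 0.0000 + 1.3600 + 3.0400 + 0.7200 + 0.9000 + 0.9200 = 6.9400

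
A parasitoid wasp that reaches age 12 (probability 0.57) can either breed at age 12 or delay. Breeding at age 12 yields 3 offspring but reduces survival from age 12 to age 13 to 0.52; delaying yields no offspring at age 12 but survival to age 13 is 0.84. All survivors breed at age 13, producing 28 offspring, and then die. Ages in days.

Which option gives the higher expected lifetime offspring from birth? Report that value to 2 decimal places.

breed at age 12: R₀ = 0.57 × (3 + 0.52 × 28) = 0.57 × 17.5600 = 10.0092
delay to age 13: R₀ = 0.57 × (0.84 × 28) = 0.57 × 23.5200 = 13.4064
Higher: delay to age 13 (13.4064).

13.41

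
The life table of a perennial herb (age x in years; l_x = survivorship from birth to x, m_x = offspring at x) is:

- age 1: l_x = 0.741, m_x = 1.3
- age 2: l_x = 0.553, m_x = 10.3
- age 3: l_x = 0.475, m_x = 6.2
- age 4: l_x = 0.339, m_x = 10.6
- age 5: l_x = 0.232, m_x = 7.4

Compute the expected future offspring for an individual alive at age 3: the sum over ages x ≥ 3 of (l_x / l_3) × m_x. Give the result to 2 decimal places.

l_3 = 0.475. Conditional survival from age 3 to x is l_x / l_3.
  x=3: (0.475/0.475) × 6.2 = 6.2000
  x=4: (0.339/0.475) × 10.6 = 7.5651
  x=5: (0.232/0.475) × 7.4 = 3.6143
Sum = 6.2000 + 7.5651 + 3.6143 = 17.3794

17.38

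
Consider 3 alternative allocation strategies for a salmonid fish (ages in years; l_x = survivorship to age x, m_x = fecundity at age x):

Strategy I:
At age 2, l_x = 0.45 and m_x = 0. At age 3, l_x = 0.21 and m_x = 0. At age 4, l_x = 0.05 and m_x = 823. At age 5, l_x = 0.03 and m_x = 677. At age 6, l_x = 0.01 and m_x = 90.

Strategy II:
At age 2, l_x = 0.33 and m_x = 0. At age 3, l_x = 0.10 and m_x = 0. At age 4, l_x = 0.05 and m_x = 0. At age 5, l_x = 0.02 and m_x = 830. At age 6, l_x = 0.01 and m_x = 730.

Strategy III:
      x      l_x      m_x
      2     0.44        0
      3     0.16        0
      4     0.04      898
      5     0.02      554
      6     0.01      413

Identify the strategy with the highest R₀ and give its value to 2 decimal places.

62.36

Strategy I: R₀ = 0.45×0 + 0.21×0 + 0.05×823 + 0.03×677 + 0.01×90 = 62.3600
Strategy II: R₀ = 0.33×0 + 0.10×0 + 0.05×0 + 0.02×830 + 0.01×730 = 23.9000
Strategy III: R₀ = 0.44×0 + 0.16×0 + 0.04×898 + 0.02×554 + 0.01×413 = 51.1300
Highest R₀: strategy I with 62.3600.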